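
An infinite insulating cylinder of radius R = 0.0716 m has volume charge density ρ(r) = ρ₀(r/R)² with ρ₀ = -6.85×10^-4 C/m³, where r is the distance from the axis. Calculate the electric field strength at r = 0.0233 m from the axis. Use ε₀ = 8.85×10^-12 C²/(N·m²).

|E| ≈ 4.77×10^4 N/C

Take a coaxial cylindrical Gaussian surface of radius r = 0.0233 m and length L (r < R).
λ_enc = ∫₀^r ρ(r')·2πr' dr' = (2πρ₀/R²)·r^4/4 = -6.186×10^-8 C/m.
Applying ∮E·dA = Q_enc/ε₀ with the end caps contributing no flux:
E = |λ_enc|/(2πε₀r) = (6.186×10^-8)/(2π·8.85×10^-12·0.0233) = 4.77×10^4 N/C.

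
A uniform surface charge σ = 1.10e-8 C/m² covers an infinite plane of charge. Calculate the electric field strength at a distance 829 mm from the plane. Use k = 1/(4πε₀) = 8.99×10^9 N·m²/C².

|E| ≈ 621 V/m

The symmetry is planar: E is normal to the sheet and the same magnitude on both sides. Take a pillbox straddling the sheet with end-cap area A.
Flux Φ = 2EA and Q_enc = σA, so 2EA = σA/ε₀ ⇒ E = |σ|/(2ε₀), independent of distance.
E = 2πk|σ| = 2π(8.99×10^9)(1.10e-8) = 621 N/C.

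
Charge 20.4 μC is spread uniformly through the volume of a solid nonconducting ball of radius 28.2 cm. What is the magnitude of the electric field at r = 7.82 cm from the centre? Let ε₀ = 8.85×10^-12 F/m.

E = 6.40×10^5 N/C

Symmetry ⇒ E = E(r) r̂. Gaussian sphere of radius r = 7.82 cm (r < R).
Only the charge within r is enclosed: Q_enc = Q·(r/R)³ = (20.4 μC)·(7.82 cm/28.2 cm)³ = 4.35×10^-7 C.
Since E is radial and uniform over the Gaussian sphere, Φ = E·4πr² = Q_enc/ε₀.
E = |Q_enc|/(4πε₀r²) = (4.35×10^-7)/(4π·8.85×10^-12·(0.0782)²) = 6.40e5 N/C.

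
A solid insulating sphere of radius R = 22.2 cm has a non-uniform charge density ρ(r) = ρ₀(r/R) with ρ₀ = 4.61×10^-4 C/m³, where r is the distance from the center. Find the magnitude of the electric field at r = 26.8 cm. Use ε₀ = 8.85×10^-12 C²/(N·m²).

By spherical symmetry E is radial; choose a Gaussian sphere of radius r = 26.8 cm (r > R, all charge enclosed).
Q_enc = 4π ∫₀^R ρ₀(r'/R)^1 r'² dr' = 4πρ₀R³/4 = 1.585e-5 C.
By Gauss's law, ∮E·dA = E·4πr² = Q_enc/ε₀.
E = |Q_enc|/(4πε₀r²) = (1.585×10^-5)/(4π·8.85×10^-12·(0.268)²) = 1.98e6 N/C.

E = 1.98×10^6 V/m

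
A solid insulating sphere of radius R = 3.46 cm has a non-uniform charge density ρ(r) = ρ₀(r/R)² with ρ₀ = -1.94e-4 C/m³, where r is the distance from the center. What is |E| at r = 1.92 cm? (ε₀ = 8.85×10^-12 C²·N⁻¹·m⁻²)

E ≈ 2.59e4 N/C

Symmetry ⇒ E = E(r) r̂. Gaussian sphere of radius r = 1.92 cm (r < R).
Q_enc = ∫₀^r ρ(r')·4πr'² dr' = (4πρ₀/R²) ∫₀^r r'^4 dr' = 4πρ₀ r^5/(5·R²) = -1.063×10^-9 C.
Since E is radial and uniform over the Gaussian sphere, Φ = E·4πr² = Q_enc/ε₀.
E = |Q_enc|/(4πε₀r²) = (1.063×10^-9)/(4π·8.85×10^-12·(0.0192)²) = 2.59×10^4 N/C.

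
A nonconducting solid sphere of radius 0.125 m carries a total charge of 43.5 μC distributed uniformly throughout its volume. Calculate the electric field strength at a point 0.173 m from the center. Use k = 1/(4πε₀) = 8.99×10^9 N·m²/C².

E = 1.31e7 N/C

Take a concentric spherical Gaussian surface of radius r = 0.173 m (r > R, so the entire charge is enclosed).
Q_enc = 43.5 μC = 4.35×10^-5 C.
Since E is radial and uniform over the Gaussian sphere, Φ = E·4πr² = Q_enc/ε₀.
E = k|Q_enc|/r² = (8.99×10^9)(4.35×10^-5)/(0.173)² = 1.31×10^7 N/C.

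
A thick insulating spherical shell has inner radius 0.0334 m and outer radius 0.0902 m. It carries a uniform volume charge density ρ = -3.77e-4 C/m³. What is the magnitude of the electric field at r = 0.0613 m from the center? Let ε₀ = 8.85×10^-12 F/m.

Symmetry ⇒ E = E(r) r̂. Gaussian sphere of radius r = 0.0613 m (within the shell material, 0.0334 m < r < 0.0902 m).
Enclosed charge is the volume from a to r: Q_enc = (4π/3)ρ(r³ − a³) = -3.049×10^-7 C.
Applying ∮E·dA = Q_enc/ε₀ with Φ = E(4πr²):
E = |Q_enc|/(4πε₀r²) = (3.049×10^-7)/(4π·8.85×10^-12·(0.0613)²) = 7.30×10^5 N/C.

|E| ≈ 7.30×10^5 N/C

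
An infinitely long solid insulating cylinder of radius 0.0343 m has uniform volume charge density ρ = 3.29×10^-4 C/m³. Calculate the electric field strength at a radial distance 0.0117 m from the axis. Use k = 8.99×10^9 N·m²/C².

Coaxial Gaussian cylinder, radius r = 0.0117 m, length L (r < R).
Charge inside radius r per length L is ρ·πr²·L, so λ_enc = ρπr² = 1.415e-7 C/m.
Applying ∮E·dA = Q_enc/ε₀ with the end caps contributing no flux:
E = 2k|λ_enc|/r = 2(8.99×10^9)(1.415e-7)/(0.0117) = 2.17×10^5 N/C.

|E| ≈ 2.17×10^5 V/m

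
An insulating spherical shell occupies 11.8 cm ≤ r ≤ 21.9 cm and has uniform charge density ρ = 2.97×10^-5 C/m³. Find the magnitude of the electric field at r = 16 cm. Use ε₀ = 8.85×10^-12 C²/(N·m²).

E ≈ 1.07e5 N/C

By spherical symmetry E is radial; choose a Gaussian sphere of radius r = 16 cm (within the shell material, 11.8 cm < r < 21.9 cm).
Enclosed charge is the volume from a to r: Q_enc = (4π/3)ρ(r³ − a³) = 3.052×10^-7 C.
Applying ∮E·dA = Q_enc/ε₀ with Φ = E(4πr²):
E = |Q_enc|/(4πε₀r²) = (3.052×10^-7)/(4π·8.85×10^-12·(0.16)²) = 1.07×10^5 N/C.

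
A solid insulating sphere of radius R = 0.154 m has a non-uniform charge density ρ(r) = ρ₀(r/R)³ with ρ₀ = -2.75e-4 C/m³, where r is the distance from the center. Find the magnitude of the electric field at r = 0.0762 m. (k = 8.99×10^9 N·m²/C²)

E ≈ 4.78×10^4 N/C

Take a concentric spherical Gaussian surface of radius r = 0.0762 m (r < R).
Q_enc = ∫₀^r ρ(r')·4πr'² dr' = (4πρ₀/R³) ∫₀^r r'^5 dr' = 4πρ₀ r^6/(6·R³) = -3.087e-8 C.
Applying ∮E·dA = Q_enc/ε₀ with Φ = E(4πr²):
E = k|Q_enc|/r² = (8.99×10^9)(3.087×10^-8)/(0.0762)² = 4.78×10^4 N/C.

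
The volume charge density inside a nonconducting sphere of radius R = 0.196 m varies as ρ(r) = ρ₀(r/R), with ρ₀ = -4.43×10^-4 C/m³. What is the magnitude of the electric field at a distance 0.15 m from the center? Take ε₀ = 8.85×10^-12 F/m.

E = 1.44×10^6 V/m

By spherical symmetry E is radial; choose a Gaussian sphere of radius r = 0.15 m (r < R).
Integrate the density: Q_enc = 4π ∫₀^r ρ₀(r'/R)^1 r'² dr' = 4πρ₀ r^4/(4·R) = -3.595×10^-6 C.
By Gauss's law, ∮E·dA = E·4πr² = Q_enc/ε₀.
E = |Q_enc|/(4πε₀r²) = (3.595×10^-6)/(4π·8.85×10^-12·(0.15)²) = 1.44×10^6 N/C.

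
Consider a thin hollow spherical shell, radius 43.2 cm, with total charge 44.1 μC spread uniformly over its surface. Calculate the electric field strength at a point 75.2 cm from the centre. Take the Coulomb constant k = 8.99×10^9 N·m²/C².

|E| = 7.01×10^5 N/C

Take a concentric spherical Gaussian surface of radius r = 75.2 cm (r > 43.2 cm).
The entire shell is enclosed: Q_enc = 4.41×10^-5 C.
By Gauss's law, ∮E·dA = E·4πr² = Q_enc/ε₀.
E = k|Q_enc|/r² = (8.99×10^9)(4.41×10^-5)/(0.752)² = 7.01×10^5 N/C.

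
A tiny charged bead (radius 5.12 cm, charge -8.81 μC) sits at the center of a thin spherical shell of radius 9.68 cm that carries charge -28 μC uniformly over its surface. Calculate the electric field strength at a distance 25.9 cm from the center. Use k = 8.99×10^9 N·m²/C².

|E| ≈ 4.93×10^6 N/C

Take a concentric spherical Gaussian surface of radius r = 25.9 cm (r > 9.68 cm, enclosing both).
Q_enc = (-8.81 μC) + (-28 μC) = -3.681e-5 C.
Gauss's law: E·4πr² = Q_enc/ε₀.
E = k|Q_enc|/r² = (8.99×10^9)(3.681×10^-5)/(0.259)² = 4.93×10^6 N/C.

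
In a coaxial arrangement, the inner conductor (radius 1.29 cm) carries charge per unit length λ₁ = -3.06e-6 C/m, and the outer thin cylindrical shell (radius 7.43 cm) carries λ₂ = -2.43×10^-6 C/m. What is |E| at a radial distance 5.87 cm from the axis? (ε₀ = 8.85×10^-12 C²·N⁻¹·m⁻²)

By cylindrical symmetry E is radial; use a coaxial Gaussian cylinder of radius 5.87 cm and length L (between the conductors, 1.29 cm < r < 7.43 cm).
Only the inner wire is enclosed; the outer shell contributes nothing inside itself. λ_enc = λ₁ = -3.06×10^-6 C/m.
By Gauss's law (flux through the curved wall only), E·2πrL = λ_enc L/ε₀.
E = |λ_enc|/(2πε₀r) = (3.06×10^-6)/(2π·8.85×10^-12·0.0587) = 9.37×10^5 N/C.

|E| ≈ 9.37e5 N/C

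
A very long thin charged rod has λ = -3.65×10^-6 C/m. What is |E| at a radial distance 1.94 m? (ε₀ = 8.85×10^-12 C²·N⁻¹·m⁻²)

Take a coaxial cylindrical Gaussian surface of radius r = 1.94 m and length L.
Q_enc = λL, so λ_enc = -3.65×10^-6 C/m.
Gauss's law: E·2πrL = λ_enc L/ε₀.
E = |λ_enc|/(2πε₀r) = (3.65e-6)/(2π·8.85×10^-12·1.94) = 3.38e4 N/C.

3.38×10^4 V/m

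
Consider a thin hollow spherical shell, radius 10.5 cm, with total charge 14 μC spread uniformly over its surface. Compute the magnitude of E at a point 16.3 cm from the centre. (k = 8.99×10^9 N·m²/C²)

E ≈ 4.74×10^6 N/C

Take a concentric spherical Gaussian surface of radius r = 16.3 cm (r > 10.5 cm).
The entire shell is enclosed: Q_enc = 1.40×10^-5 C.
Applying ∮E·dA = Q_enc/ε₀ with Φ = E(4πr²):
E = k|Q_enc|/r² = (8.99×10^9)(1.40e-5)/(0.163)² = 4.74e6 N/C.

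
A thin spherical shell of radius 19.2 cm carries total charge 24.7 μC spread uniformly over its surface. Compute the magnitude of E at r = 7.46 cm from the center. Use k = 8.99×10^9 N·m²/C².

Take a concentric spherical Gaussian surface of radius r = 7.46 cm (inside the shell, r < 19.2 cm).
All the charge is outside the Gaussian surface: Q_enc = 0, hence E = 0 everywhere inside the shell.

E = 0 (no enclosed charge)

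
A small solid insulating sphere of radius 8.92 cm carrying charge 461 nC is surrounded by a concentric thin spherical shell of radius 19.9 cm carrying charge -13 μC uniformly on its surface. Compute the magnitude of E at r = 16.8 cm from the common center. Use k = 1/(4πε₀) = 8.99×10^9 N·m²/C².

Take a concentric spherical Gaussian surface of radius r = 16.8 cm (between the bodies, 8.92 cm < r < 19.9 cm).
The shell at 19.9 cm lies outside the Gaussian surface, so Q_enc = 461 nC = 4.61e-7 C.
By Gauss's law, ∮E·dA = E·4πr² = Q_enc/ε₀.
E = k|Q_enc|/r² = (8.99×10^9)(4.61e-7)/(0.168)² = 1.47e5 N/C.

|E| = 1.47×10^5 V/m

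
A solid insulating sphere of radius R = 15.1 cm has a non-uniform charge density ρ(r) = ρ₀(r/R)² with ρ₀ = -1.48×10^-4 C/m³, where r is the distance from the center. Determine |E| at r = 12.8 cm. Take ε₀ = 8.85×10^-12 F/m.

By spherical symmetry E is radial; choose a Gaussian sphere of radius r = 12.8 cm (r < R).
Integrate the density: Q_enc = 4π ∫₀^r ρ₀(r'/R)^2 r'² dr' = 4πρ₀ r^5/(5·R²) = -5.605e-7 C.
Applying ∮E·dA = Q_enc/ε₀ with Φ = E(4πr²):
E = |Q_enc|/(4πε₀r²) = (5.605×10^-7)/(4π·8.85×10^-12·(0.128)²) = 3.08×10^5 N/C.

|E| = 3.08×10^5 V/m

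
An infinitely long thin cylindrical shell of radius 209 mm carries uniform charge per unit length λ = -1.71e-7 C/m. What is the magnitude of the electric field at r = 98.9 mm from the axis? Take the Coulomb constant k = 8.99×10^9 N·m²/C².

E = 0

Coaxial Gaussian cylinder, radius r = 98.9 mm, length L (r < 209 mm, inside the shell).
All the surface charge lies outside this cylinder: Q_enc = 0, hence E = 0.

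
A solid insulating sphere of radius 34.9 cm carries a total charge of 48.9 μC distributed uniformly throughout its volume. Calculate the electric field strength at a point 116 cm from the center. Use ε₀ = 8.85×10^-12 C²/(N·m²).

3.27×10^5 N/C

Use a concentric Gaussian sphere at r = 116 cm (r > R, so the entire charge is enclosed).
Q_enc = 48.9 μC = 4.89e-5 C.
Applying ∮E·dA = Q_enc/ε₀ with Φ = E(4πr²):
E = |Q_enc|/(4πε₀r²) = (4.89×10^-5)/(4π·8.85×10^-12·(1.16)²) = 3.27×10^5 N/C.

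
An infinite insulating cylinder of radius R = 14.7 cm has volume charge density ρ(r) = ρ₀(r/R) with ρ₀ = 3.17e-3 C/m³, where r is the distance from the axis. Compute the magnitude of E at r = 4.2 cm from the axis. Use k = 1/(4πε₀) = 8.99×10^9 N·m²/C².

Coaxial Gaussian cylinder, radius r = 4.2 cm, length L (r < R).
λ_enc = ∫₀^r ρ(r')·2πr' dr' = (2πρ₀/R)·r^3/3 = 3.346×10^-6 C/m.
Gauss's law: E·2πrL = λ_enc L/ε₀.
E = 2k|λ_enc|/r = 2(8.99×10^9)(3.346×10^-6)/(0.042) = 1.43×10^6 N/C.

|E| ≈ 1.43×10^6 N/C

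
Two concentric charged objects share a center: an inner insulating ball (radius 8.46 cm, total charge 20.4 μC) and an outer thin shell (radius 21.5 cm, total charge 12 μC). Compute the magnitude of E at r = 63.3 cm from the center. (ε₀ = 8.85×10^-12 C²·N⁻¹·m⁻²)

By spherical symmetry E is radial; choose a Gaussian sphere of radius r = 63.3 cm (r > 21.5 cm, enclosing both).
Q_enc = (20.4 μC) + (12 μC) = 3.24×10^-5 C.
Applying ∮E·dA = Q_enc/ε₀ with Φ = E(4πr²):
E = |Q_enc|/(4πε₀r²) = (3.24×10^-5)/(4π·8.85×10^-12·(0.633)²) = 7.27×10^5 N/C.

E = 7.27×10^5 N/C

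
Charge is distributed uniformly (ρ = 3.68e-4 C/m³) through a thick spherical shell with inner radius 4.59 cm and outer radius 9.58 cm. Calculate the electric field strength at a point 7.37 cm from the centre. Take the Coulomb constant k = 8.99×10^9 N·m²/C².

Take a concentric spherical Gaussian surface of radius r = 7.37 cm (within the shell material, 4.59 cm < r < 9.58 cm).
Only the shell between 4.59 cm and r is enclosed: Q_enc = ρ·(4π/3)(r³ − a³) = (3.68e-4)·(4π/3)·((0.0737)³ − (0.0459)³) = 4.68×10^-7 C.
By Gauss's law, ∮E·dA = E·4πr² = Q_enc/ε₀.
E = k|Q_enc|/r² = (8.99×10^9)(4.68e-7)/(0.0737)² = 7.75×10^5 N/C.

E ≈ 7.75×10^5 N/C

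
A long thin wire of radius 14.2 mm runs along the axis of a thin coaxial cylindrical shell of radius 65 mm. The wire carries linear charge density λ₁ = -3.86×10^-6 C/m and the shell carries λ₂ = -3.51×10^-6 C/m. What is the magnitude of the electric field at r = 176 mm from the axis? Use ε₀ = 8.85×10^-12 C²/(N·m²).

Take a coaxial cylindrical Gaussian surface of radius r = 176 mm and length L (r > 65 mm, enclosing both).
λ_enc = λ₁ + λ₂ = (-3.86×10^-6) + (-3.51e-6) = -7.37×10^-6 C/m.
Since E is radial and uniform over the curved surface, Φ = E·2πrL = Q_enc/ε₀ = λ_enc L/ε₀.
E = |λ_enc|/(2πε₀r) = (7.37e-6)/(2π·8.85×10^-12·0.176) = 7.53×10^5 N/C.

E = 7.53e5 N/C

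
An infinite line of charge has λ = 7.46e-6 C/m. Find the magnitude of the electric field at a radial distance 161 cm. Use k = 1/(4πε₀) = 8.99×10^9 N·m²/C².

|E| = 8.33×10^4 N/C

By cylindrical symmetry E is radial; use a coaxial Gaussian cylinder of radius 161 cm and length L.
Q_enc = λL, so λ_enc = 7.46×10^-6 C/m.
Gauss's law: E·2πrL = λ_enc L/ε₀.
E = 2k|λ_enc|/r = 2(8.99×10^9)(7.46×10^-6)/(1.61) = 8.33e4 N/C.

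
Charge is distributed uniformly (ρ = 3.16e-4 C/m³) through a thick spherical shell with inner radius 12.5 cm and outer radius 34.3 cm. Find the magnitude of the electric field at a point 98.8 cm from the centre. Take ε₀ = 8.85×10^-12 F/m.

|E| = 4.68e5 N/C

By spherical symmetry E is radial; choose a Gaussian sphere of radius r = 98.8 cm (r > 34.3 cm, enclosing the whole shell).
Q_enc = ρ·(4π/3)(b³ − a³) = (3.16e-4)·(4π/3)·((0.343)³ − (0.125)³) = 5.083e-5 C.
Gauss's law: E·4πr² = Q_enc/ε₀.
E = |Q_enc|/(4πε₀r²) = (5.083e-5)/(4π·8.85×10^-12·(0.988)²) = 4.68e5 N/C.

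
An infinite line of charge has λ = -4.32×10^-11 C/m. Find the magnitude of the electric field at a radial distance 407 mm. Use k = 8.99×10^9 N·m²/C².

Choose a coaxial cylinder of radius r = 407 mm (arbitrary length L) as the Gaussian surface.
Q_enc = λL, so λ_enc = -4.32×10^-11 C/m.
Since E is radial and uniform over the curved surface, Φ = E·2πrL = Q_enc/ε₀ = λ_enc L/ε₀.
E = 2k|λ_enc|/r = 2(8.99×10^9)(4.32e-11)/(0.407) = 1.91 N/C.

|E| ≈ 1.91 V/m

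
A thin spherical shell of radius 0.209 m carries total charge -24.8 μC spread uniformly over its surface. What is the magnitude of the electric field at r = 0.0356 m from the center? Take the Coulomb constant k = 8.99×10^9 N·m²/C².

By spherical symmetry E is radial; choose a Gaussian sphere of radius r = 0.0356 m (inside the shell, r < 0.209 m).
All the charge is outside the Gaussian surface: Q_enc = 0, hence E = 0 everywhere inside the shell.

E = 0 (no enclosed charge)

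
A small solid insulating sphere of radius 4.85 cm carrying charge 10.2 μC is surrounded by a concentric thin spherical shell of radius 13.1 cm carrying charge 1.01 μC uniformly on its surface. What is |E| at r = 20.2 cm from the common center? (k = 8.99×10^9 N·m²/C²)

Use a concentric Gaussian sphere at r = 20.2 cm (r > 13.1 cm, enclosing both).
Q_enc = (10.2 μC) + (1.01 μC) = 1.121×10^-5 C.
By Gauss's law, ∮E·dA = E·4πr² = Q_enc/ε₀.
E = k|Q_enc|/r² = (8.99×10^9)(1.121e-5)/(0.202)² = 2.47e6 N/C.

|E| = 2.47×10^6 N/C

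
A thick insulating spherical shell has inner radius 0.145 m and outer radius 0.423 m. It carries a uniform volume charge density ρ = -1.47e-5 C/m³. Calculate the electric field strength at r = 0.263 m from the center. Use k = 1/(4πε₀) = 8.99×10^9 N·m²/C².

E = 1.21×10^5 N/C

Use a concentric Gaussian sphere at r = 0.263 m (within the shell material, 0.145 m < r < 0.423 m).
Only the shell between 0.145 m and r is enclosed: Q_enc = ρ·(4π/3)(r³ − a³) = (-1.47×10^-5)·(4π/3)·((0.263)³ − (0.145)³) = -9.324e-7 C.
Gauss's law: E·4πr² = Q_enc/ε₀.
E = k|Q_enc|/r² = (8.99×10^9)(9.324×10^-7)/(0.263)² = 1.21e5 N/C.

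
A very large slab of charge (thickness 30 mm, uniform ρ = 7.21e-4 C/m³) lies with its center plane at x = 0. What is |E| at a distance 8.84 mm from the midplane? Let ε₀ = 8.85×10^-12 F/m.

7.20×10^5 V/m

By symmetry E is perpendicular to the slab. A Gaussian pillbox from −8.84 mm to +8.84 mm (face area A) lies entirely within the slab.
Q_enc = ρ·(2x)·A and flux = 2EA, so 2EA = 2ρxA/ε₀ ⇒ E = |ρ|x/ε₀.
E = (7.21×10^-4)(0.00884)/(8.85×10^-12) = 7.20×10^5 N/C.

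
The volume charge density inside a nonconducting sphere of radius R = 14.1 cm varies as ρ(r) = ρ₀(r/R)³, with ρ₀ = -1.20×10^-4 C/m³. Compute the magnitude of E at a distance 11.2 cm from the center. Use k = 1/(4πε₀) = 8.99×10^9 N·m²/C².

1.27×10^5 V/m

Take a concentric spherical Gaussian surface of radius r = 11.2 cm (r < R).
Integrate the density: Q_enc = 4π ∫₀^r ρ₀(r'/R)^3 r'² dr' = 4πρ₀ r^6/(6·R³) = -1.77e-7 C.
Since E is radial and uniform over the Gaussian sphere, Φ = E·4πr² = Q_enc/ε₀.
E = k|Q_enc|/r² = (8.99×10^9)(1.77×10^-7)/(0.112)² = 1.27×10^5 N/C.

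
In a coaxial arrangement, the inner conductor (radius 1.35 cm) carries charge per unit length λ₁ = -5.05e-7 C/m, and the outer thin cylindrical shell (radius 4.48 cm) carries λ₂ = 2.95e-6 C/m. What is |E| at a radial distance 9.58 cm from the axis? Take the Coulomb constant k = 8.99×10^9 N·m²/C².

Choose a coaxial cylinder of radius r = 9.58 cm (arbitrary length L) as the Gaussian surface (r > 4.48 cm, enclosing both).
λ_enc = λ₁ + λ₂ = (-5.05e-7) + (2.95e-6) = 2.445e-6 C/m.
By Gauss's law (flux through the curved wall only), E·2πrL = λ_enc L/ε₀.
E = 2k|λ_enc|/r = 2(8.99×10^9)(2.445×10^-6)/(0.0958) = 4.59e5 N/C.

E ≈ 4.59×10^5 N/C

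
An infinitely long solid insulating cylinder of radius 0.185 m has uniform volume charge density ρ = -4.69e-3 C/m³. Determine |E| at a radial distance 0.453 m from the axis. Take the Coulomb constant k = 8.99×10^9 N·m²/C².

By cylindrical symmetry E is radial; use a coaxial Gaussian cylinder of radius 0.453 m and length L (r > 0.185 m, full cross-section enclosed).
λ_enc = ρ·πR² = (-4.69×10^-3)π(0.185)² = -5.043e-4 C/m.
Since E is radial and uniform over the curved surface, Φ = E·2πrL = Q_enc/ε₀ = λ_enc L/ε₀.
E = 2k|λ_enc|/r = 2(8.99×10^9)(5.043×10^-4)/(0.453) = 2.00×10^7 N/C.

E ≈ 2.00×10^7 V/m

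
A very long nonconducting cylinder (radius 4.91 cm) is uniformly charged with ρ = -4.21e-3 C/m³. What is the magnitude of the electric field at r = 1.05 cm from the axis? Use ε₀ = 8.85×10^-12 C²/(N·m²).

Coaxial Gaussian cylinder, radius r = 1.05 cm, length L (r < R).
Charge inside radius r per length L is ρ·πr²·L, so λ_enc = ρπr² = -1.458×10^-6 C/m.
Applying ∮E·dA = Q_enc/ε₀ with the end caps contributing no flux:
E = |λ_enc|/(2πε₀r) = (1.458×10^-6)/(2π·8.85×10^-12·0.0105) = 2.50×10^6 N/C.

E ≈ 2.50e6 N/C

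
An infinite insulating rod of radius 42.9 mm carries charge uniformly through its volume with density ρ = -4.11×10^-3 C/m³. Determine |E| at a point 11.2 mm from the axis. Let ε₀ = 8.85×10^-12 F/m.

2.60×10^6 V/m

Coaxial Gaussian cylinder, radius r = 11.2 mm, length L (r < R).
Charge inside radius r per length L is ρ·πr²·L, so λ_enc = ρπr² = -1.62×10^-6 C/m.
By Gauss's law (flux through the curved wall only), E·2πrL = λ_enc L/ε₀.
E = |λ_enc|/(2πε₀r) = (1.62e-6)/(2π·8.85×10^-12·0.0112) = 2.60×10^6 N/C.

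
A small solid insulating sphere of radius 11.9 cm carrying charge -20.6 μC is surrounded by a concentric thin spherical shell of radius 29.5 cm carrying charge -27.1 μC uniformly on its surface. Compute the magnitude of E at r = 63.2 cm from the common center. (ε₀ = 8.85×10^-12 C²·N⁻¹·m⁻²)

By spherical symmetry E is radial; choose a Gaussian sphere of radius r = 63.2 cm (r > 29.5 cm, enclosing both).
Q_enc = (-20.6 μC) + (-27.1 μC) = -4.77×10^-5 C.
Since E is radial and uniform over the Gaussian sphere, Φ = E·4πr² = Q_enc/ε₀.
E = |Q_enc|/(4πε₀r²) = (4.77×10^-5)/(4π·8.85×10^-12·(0.632)²) = 1.07e6 N/C.

E ≈ 1.07×10^6 N/C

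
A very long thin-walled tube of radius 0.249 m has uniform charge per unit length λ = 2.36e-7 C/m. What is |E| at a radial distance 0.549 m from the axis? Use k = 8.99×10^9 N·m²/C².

By cylindrical symmetry E is radial; use a coaxial Gaussian cylinder of radius 0.549 m and length L (r > 0.249 m).
The full line charge is enclosed: λ_enc = 2.36×10^-7 C/m.
Since E is radial and uniform over the curved surface, Φ = E·2πrL = Q_enc/ε₀ = λ_enc L/ε₀.
E = 2k|λ_enc|/r = 2(8.99×10^9)(2.36×10^-7)/(0.549) = 7.73e3 N/C.

E = 7.73e3 N/C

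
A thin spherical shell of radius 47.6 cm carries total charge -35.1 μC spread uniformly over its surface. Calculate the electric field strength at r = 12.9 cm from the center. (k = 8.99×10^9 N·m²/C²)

Take a concentric spherical Gaussian surface of radius r = 12.9 cm (inside the shell, r < 47.6 cm).
No charge lies within this surface, so Q_enc = 0 and Gauss's law gives E·4πr² = 0 ⇒ E = 0.

E = 0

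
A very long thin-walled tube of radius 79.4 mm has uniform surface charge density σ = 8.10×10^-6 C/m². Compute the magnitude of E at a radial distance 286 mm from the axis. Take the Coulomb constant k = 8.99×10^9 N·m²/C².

|E| ≈ 2.54e5 N/C

Take a coaxial cylindrical Gaussian surface of radius r = 286 mm and length L (r > 79.4 mm).
The whole shell is enclosed: λ_enc = σ·2πR = (8.10e-6)·2π·(0.0794) = 4.041e-6 C/m.
By Gauss's law (flux through the curved wall only), E·2πrL = λ_enc L/ε₀.
E = 2k|λ_enc|/r = 2(8.99×10^9)(4.041e-6)/(0.286) = 2.54×10^5 N/C.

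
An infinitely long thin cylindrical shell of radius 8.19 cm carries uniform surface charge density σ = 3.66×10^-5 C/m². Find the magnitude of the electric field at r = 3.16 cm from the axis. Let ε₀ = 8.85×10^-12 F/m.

Coaxial Gaussian cylinder, radius r = 3.16 cm, length L (r < 8.19 cm, inside the shell).
No charge is enclosed, so Gauss's law gives E·2πrL = 0 ⇒ E = 0.

|E| = 0 V/m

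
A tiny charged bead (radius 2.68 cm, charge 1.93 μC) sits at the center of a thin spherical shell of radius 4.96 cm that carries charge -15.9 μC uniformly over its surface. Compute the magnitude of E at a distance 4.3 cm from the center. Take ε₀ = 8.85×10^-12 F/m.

9.39e6 N/C

Use a concentric Gaussian sphere at r = 4.3 cm (between the bodies, 2.68 cm < r < 4.96 cm).
The shell at 4.96 cm lies outside the Gaussian surface, so Q_enc = 1.93 μC = 1.93e-6 C.
Applying ∮E·dA = Q_enc/ε₀ with Φ = E(4πr²):
E = |Q_enc|/(4πε₀r²) = (1.93×10^-6)/(4π·8.85×10^-12·(0.043)²) = 9.39×10^6 N/C.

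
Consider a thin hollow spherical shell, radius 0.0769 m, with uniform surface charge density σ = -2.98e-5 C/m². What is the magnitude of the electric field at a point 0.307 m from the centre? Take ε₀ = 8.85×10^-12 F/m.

By spherical symmetry E is radial; choose a Gaussian sphere of radius r = 0.307 m (r > 0.0769 m).
The entire shell is enclosed: Q_enc = σ·4πR² = (-2.98×10^-5)·4π·(0.0769)² = -2.215×10^-6 C.
By Gauss's law, ∮E·dA = E·4πr² = Q_enc/ε₀.
E = |Q_enc|/(4πε₀r²) = (2.215e-6)/(4π·8.85×10^-12·(0.307)²) = 2.11e5 N/C.

|E| = 2.11×10^5 V/m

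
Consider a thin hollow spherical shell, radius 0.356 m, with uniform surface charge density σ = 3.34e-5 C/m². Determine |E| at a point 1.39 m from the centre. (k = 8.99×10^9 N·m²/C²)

Use a concentric Gaussian sphere at r = 1.39 m (r > 0.356 m).
The entire shell is enclosed: Q_enc = σ·4πR² = (3.34e-5)·4π·(0.356)² = 5.319×10^-5 C.
Applying ∮E·dA = Q_enc/ε₀ with Φ = E(4πr²):
E = k|Q_enc|/r² = (8.99×10^9)(5.319×10^-5)/(1.39)² = 2.48e5 N/C.

E = 2.48×10^5 V/m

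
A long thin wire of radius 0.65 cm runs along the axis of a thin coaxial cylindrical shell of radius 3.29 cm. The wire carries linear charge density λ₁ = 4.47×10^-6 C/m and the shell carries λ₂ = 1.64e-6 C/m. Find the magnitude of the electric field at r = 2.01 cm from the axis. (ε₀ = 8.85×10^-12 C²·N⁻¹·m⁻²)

4.00×10^6 N/C

By cylindrical symmetry E is radial; use a coaxial Gaussian cylinder of radius 2.01 cm and length L (between the conductors, 0.65 cm < r < 3.29 cm).
The shell at 3.29 cm lies outside the Gaussian surface, so λ_enc = λ₁ = 4.47×10^-6 C/m.
By Gauss's law (flux through the curved wall only), E·2πrL = λ_enc L/ε₀.
E = |λ_enc|/(2πε₀r) = (4.47e-6)/(2π·8.85×10^-12·0.0201) = 4.00×10^6 N/C.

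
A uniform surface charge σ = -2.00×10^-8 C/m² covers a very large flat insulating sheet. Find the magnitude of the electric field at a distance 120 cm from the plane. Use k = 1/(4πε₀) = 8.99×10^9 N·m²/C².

The symmetry is planar: E is normal to the sheet and the same magnitude on both sides. Take a pillbox straddling the sheet with end-cap area A.
Flux Φ = 2EA and Q_enc = σA, so 2EA = σA/ε₀ ⇒ E = |σ|/(2ε₀), independent of distance.
E = 2πk|σ| = 2π(8.99×10^9)(2.00e-8) = 1.13×10^3 N/C.

E = 1.13e3 N/C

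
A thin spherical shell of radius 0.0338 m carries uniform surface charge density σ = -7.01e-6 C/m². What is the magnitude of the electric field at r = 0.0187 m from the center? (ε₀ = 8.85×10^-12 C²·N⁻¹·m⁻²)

Take a concentric spherical Gaussian surface of radius r = 0.0187 m (inside the shell, r < 0.0338 m).
No charge lies within this surface, so Q_enc = 0 and Gauss's law gives E·4πr² = 0 ⇒ E = 0.

|E| = 0 V/m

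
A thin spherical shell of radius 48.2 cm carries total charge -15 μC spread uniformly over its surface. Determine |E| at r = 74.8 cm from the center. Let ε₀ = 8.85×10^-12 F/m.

|E| = 2.41×10^5 N/C

Symmetry ⇒ E = E(r) r̂. Gaussian sphere of radius r = 74.8 cm (r > 48.2 cm).
The entire shell is enclosed: Q_enc = -1.50×10^-5 C.
Gauss's law: E·4πr² = Q_enc/ε₀.
E = |Q_enc|/(4πε₀r²) = (1.50×10^-5)/(4π·8.85×10^-12·(0.748)²) = 2.41×10^5 N/C.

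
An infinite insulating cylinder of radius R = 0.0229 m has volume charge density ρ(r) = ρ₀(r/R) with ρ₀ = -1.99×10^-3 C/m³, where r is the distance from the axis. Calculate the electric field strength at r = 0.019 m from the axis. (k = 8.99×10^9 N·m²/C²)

E ≈ 1.18e6 V/m

Take a coaxial cylindrical Gaussian surface of radius r = 0.019 m and length L (r < R).
λ_enc = ∫₀^r ρ(r')·2πr' dr' = (2πρ₀/R)·r^3/3 = -1.248×10^-6 C/m.
Since E is radial and uniform over the curved surface, Φ = E·2πrL = Q_enc/ε₀ = λ_enc L/ε₀.
E = 2k|λ_enc|/r = 2(8.99×10^9)(1.248×10^-6)/(0.019) = 1.18×10^6 N/C.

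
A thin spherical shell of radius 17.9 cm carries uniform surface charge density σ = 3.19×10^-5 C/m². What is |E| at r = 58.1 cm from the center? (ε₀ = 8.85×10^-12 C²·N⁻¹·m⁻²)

By spherical symmetry E is radial; choose a Gaussian sphere of radius r = 58.1 cm (r > 17.9 cm).
The entire shell is enclosed: Q_enc = σ·4πR² = (3.19×10^-5)·4π·(0.179)² = 1.284×10^-5 C.
Applying ∮E·dA = Q_enc/ε₀ with Φ = E(4πr²):
E = |Q_enc|/(4πε₀r²) = (1.284×10^-5)/(4π·8.85×10^-12·(0.581)²) = 3.42e5 N/C.

E ≈ 3.42e5 V/m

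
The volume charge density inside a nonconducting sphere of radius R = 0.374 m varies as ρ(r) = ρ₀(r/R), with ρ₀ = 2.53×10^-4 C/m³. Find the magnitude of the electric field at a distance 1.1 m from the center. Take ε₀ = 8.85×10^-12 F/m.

|E| ≈ 3.09e5 N/C

By spherical symmetry E is radial; choose a Gaussian sphere of radius r = 1.1 m (r > R, all charge enclosed).
Q_enc = 4π ∫₀^R ρ₀(r'/R)^1 r'² dr' = 4πρ₀R³/4 = 4.158e-5 C.
Gauss's law: E·4πr² = Q_enc/ε₀.
E = |Q_enc|/(4πε₀r²) = (4.158×10^-5)/(4π·8.85×10^-12·(1.1)²) = 3.09e5 N/C.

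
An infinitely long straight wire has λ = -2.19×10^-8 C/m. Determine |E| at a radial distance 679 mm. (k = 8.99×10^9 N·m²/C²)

E = 580 N/C

Choose a coaxial cylinder of radius r = 679 mm (arbitrary length L) as the Gaussian surface.
Q_enc = λL, so λ_enc = -2.19e-8 C/m.
Since E is radial and uniform over the curved surface, Φ = E·2πrL = Q_enc/ε₀ = λ_enc L/ε₀.
E = 2k|λ_enc|/r = 2(8.99×10^9)(2.19×10^-8)/(0.679) = 580 N/C.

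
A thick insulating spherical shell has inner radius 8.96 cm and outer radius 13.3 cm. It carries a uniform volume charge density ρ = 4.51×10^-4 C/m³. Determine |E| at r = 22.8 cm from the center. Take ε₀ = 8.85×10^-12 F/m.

Take a concentric spherical Gaussian surface of radius r = 22.8 cm (r > 13.3 cm, enclosing the whole shell).
Q_enc = ρ·(4π/3)(b³ − a³) = (4.51×10^-4)·(4π/3)·((0.133)³ − (0.0896)³) = 3.086×10^-6 C.
Applying ∮E·dA = Q_enc/ε₀ with Φ = E(4πr²):
E = |Q_enc|/(4πε₀r²) = (3.086×10^-6)/(4π·8.85×10^-12·(0.228)²) = 5.34×10^5 N/C.

E = 5.34×10^5 N/C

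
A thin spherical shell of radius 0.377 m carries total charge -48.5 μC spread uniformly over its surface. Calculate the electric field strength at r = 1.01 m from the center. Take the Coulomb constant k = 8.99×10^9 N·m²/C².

|E| = 4.27×10^5 N/C

By spherical symmetry E is radial; choose a Gaussian sphere of radius r = 1.01 m (r > 0.377 m).
The entire shell is enclosed: Q_enc = -4.85e-5 C.
Applying ∮E·dA = Q_enc/ε₀ with Φ = E(4πr²):
E = k|Q_enc|/r² = (8.99×10^9)(4.85×10^-5)/(1.01)² = 4.27×10^5 N/C.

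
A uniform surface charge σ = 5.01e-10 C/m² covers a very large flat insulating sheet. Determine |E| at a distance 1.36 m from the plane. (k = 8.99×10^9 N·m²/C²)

|E| = 28.3 N/C

Choose a cylindrical pillbox piercing the sheet, end faces (area A) parallel to it.
Only the two end caps contribute flux: Φ = 2EA. With Q_enc = σA, Gauss's law gives E = |σ|/(2ε₀).
E = 2πk|σ| = 2π(8.99×10^9)(5.01e-10) = 28.3 N/C.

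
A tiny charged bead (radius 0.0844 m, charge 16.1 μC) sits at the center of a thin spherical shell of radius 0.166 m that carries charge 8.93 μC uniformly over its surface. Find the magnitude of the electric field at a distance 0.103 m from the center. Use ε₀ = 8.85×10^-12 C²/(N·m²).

By spherical symmetry E is radial; choose a Gaussian sphere of radius r = 0.103 m (between the bodies, 0.0844 m < r < 0.166 m).
Only the inner charge is enclosed; the outer shell contributes nothing inside itself. Q_enc = 16.1 μC = 1.61e-5 C.
Since E is radial and uniform over the Gaussian sphere, Φ = E·4πr² = Q_enc/ε₀.
E = |Q_enc|/(4πε₀r²) = (1.61×10^-5)/(4π·8.85×10^-12·(0.103)²) = 1.36e7 N/C.

|E| ≈ 1.36e7 N/C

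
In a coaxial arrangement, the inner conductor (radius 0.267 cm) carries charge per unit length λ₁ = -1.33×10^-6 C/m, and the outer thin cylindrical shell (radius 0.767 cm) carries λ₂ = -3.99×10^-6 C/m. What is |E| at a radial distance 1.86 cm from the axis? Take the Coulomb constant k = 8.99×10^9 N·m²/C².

E ≈ 5.14×10^6 V/m

Coaxial Gaussian cylinder, radius r = 1.86 cm, length L (r > 0.767 cm, enclosing both).
λ_enc = λ₁ + λ₂ = (-1.33e-6) + (-3.99×10^-6) = -5.32×10^-6 C/m.
Gauss's law: E·2πrL = λ_enc L/ε₀.
E = 2k|λ_enc|/r = 2(8.99×10^9)(5.32e-6)/(0.0186) = 5.14×10^6 N/C.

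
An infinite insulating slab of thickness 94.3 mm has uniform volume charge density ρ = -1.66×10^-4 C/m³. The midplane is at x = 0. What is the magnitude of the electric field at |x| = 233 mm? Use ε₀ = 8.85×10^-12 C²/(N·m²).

The point |x| = 233 mm lies outside the slab (half-thickness 0.04715 m). A symmetric pillbox spanning the full slab encloses Q_enc = ρ·d·A.
Flux = 2EA ⇒ E = |ρ|d/(2ε₀), independent of distance outside.
E = (1.66×10^-4)(0.0943)/(2·8.85×10^-12) = 8.84e5 N/C.

E = 8.84×10^5 N/C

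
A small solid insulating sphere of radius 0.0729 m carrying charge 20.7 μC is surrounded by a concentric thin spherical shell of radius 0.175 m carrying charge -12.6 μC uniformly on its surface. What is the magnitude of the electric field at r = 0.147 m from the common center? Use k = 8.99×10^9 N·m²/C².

Symmetry ⇒ E = E(r) r̂. Gaussian sphere of radius r = 0.147 m (between the bodies, 0.0729 m < r < 0.175 m).
Only the inner charge is enclosed; the outer shell contributes nothing inside itself. Q_enc = 20.7 μC = 2.07×10^-5 C.
By Gauss's law, ∮E·dA = E·4πr² = Q_enc/ε₀.
E = k|Q_enc|/r² = (8.99×10^9)(2.07×10^-5)/(0.147)² = 8.61×10^6 N/C.

E ≈ 8.61×10^6 N/C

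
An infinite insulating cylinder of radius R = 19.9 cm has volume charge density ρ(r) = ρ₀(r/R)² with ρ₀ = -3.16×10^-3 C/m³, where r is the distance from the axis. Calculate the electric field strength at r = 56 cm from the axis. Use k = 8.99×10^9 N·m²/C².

E = 6.31×10^6 N/C

Coaxial Gaussian cylinder, radius r = 56 cm, length L (r > R, full charge per length enclosed).
λ_enc = 2π ∫₀^R ρ₀(r'/R)^2 r' dr' = 2πρ₀R²/4 = -1.966×10^-4 C/m.
By Gauss's law (flux through the curved wall only), E·2πrL = λ_enc L/ε₀.
E = 2k|λ_enc|/r = 2(8.99×10^9)(1.966×10^-4)/(0.56) = 6.31e6 N/C.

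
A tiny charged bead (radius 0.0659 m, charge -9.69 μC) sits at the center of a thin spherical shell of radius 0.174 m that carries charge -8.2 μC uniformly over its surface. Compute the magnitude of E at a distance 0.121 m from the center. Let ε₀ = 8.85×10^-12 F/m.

E ≈ 5.95e6 N/C

Use a concentric Gaussian sphere at r = 0.121 m (between the bodies, 0.0659 m < r < 0.174 m).
Only the inner charge is enclosed; the outer shell contributes nothing inside itself. Q_enc = -9.69 μC = -9.69×10^-6 C.
Applying ∮E·dA = Q_enc/ε₀ with Φ = E(4πr²):
E = |Q_enc|/(4πε₀r²) = (9.69×10^-6)/(4π·8.85×10^-12·(0.121)²) = 5.95×10^6 N/C.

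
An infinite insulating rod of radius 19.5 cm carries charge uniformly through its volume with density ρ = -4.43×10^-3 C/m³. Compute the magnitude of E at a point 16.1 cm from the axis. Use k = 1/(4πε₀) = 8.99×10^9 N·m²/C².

4.03×10^7 N/C

By cylindrical symmetry E is radial; use a coaxial Gaussian cylinder of radius 16.1 cm and length L (r < R).
Enclosed charge per unit length: λ_enc = ρ·πr² = (-4.43×10^-3)π(0.161)² = -3.607×10^-4 C/m.
Gauss's law: E·2πrL = λ_enc L/ε₀.
E = 2k|λ_enc|/r = 2(8.99×10^9)(3.607×10^-4)/(0.161) = 4.03×10^7 N/C.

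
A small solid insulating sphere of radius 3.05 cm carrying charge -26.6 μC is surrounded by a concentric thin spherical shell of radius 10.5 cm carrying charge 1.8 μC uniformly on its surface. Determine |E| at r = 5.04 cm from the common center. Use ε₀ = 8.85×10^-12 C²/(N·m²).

9.42×10^7 N/C

Use a concentric Gaussian sphere at r = 5.04 cm (between the bodies, 3.05 cm < r < 10.5 cm).
The shell at 10.5 cm lies outside the Gaussian surface, so Q_enc = -26.6 μC = -2.66×10^-5 C.
By Gauss's law, ∮E·dA = E·4πr² = Q_enc/ε₀.
E = |Q_enc|/(4πε₀r²) = (2.66×10^-5)/(4π·8.85×10^-12·(0.0504)²) = 9.42×10^7 N/C.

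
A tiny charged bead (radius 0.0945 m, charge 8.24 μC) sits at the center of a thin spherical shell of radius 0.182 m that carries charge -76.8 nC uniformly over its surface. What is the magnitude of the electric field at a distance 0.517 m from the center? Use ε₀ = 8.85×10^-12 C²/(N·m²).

E ≈ 2.75e5 N/C

Symmetry ⇒ E = E(r) r̂. Gaussian sphere of radius r = 0.517 m (r > 0.182 m, enclosing both).
Q_enc = (8.24 μC) + (-76.8 nC) = 8.163×10^-6 C.
By Gauss's law, ∮E·dA = E·4πr² = Q_enc/ε₀.
E = |Q_enc|/(4πε₀r²) = (8.163e-6)/(4π·8.85×10^-12·(0.517)²) = 2.75e5 N/C.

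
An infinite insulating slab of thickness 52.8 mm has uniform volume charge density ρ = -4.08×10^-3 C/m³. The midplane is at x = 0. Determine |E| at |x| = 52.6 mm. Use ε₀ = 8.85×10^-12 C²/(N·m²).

1.22e7 N/C

The point |x| = 52.6 mm lies outside the slab (half-thickness 0.0264 m). A symmetric pillbox spanning the full slab encloses Q_enc = ρ·d·A.
Flux = 2EA ⇒ E = |ρ|d/(2ε₀), independent of distance outside.
E = (4.08e-3)(0.0528)/(2·8.85×10^-12) = 1.22×10^7 N/C.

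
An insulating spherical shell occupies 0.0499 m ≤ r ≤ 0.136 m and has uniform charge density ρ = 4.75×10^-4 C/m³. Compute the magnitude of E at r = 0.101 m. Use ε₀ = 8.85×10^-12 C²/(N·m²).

|E| = 1.59e6 N/C

Take a concentric spherical Gaussian surface of radius r = 0.101 m (within the shell material, 0.0499 m < r < 0.136 m).
Only the shell between 0.0499 m and r is enclosed: Q_enc = ρ·(4π/3)(r³ − a³) = (4.75e-4)·(4π/3)·((0.101)³ − (0.0499)³) = 1.803×10^-6 C.
By Gauss's law, ∮E·dA = E·4πr² = Q_enc/ε₀.
E = |Q_enc|/(4πε₀r²) = (1.803×10^-6)/(4π·8.85×10^-12·(0.101)²) = 1.59e6 N/C.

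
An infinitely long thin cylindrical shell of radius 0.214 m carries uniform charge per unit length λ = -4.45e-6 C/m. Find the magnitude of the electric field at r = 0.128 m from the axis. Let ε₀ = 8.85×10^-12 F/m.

E = 0

By cylindrical symmetry E is radial; use a coaxial Gaussian cylinder of radius 0.128 m and length L (r < 0.214 m, inside the shell).
All the surface charge lies outside this cylinder: Q_enc = 0, hence E = 0.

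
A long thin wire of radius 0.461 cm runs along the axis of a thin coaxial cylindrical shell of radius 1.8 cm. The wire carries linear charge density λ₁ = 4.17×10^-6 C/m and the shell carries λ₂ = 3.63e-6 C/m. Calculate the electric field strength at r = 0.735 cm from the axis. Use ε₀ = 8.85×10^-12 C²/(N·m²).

By cylindrical symmetry E is radial; use a coaxial Gaussian cylinder of radius 0.735 cm and length L (between the conductors, 0.461 cm < r < 1.8 cm).
The shell at 1.8 cm lies outside the Gaussian surface, so λ_enc = λ₁ = 4.17e-6 C/m.
Applying ∮E·dA = Q_enc/ε₀ with the end caps contributing no flux:
E = |λ_enc|/(2πε₀r) = (4.17×10^-6)/(2π·8.85×10^-12·0.00735) = 1.02×10^7 N/C.

E ≈ 1.02×10^7 N/C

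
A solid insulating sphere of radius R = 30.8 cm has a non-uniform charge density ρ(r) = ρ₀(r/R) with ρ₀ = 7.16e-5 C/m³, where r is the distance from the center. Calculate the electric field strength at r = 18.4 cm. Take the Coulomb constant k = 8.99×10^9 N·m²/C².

E = 2.22×10^5 V/m

Use a concentric Gaussian sphere at r = 18.4 cm (r < R).
Q_enc = ∫₀^r ρ(r')·4πr'² dr' = (4πρ₀/R) ∫₀^r r'^3 dr' = 4πρ₀ r^4/(4·R) = 8.371×10^-7 C.
By Gauss's law, ∮E·dA = E·4πr² = Q_enc/ε₀.
E = k|Q_enc|/r² = (8.99×10^9)(8.371e-7)/(0.184)² = 2.22×10^5 N/C.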